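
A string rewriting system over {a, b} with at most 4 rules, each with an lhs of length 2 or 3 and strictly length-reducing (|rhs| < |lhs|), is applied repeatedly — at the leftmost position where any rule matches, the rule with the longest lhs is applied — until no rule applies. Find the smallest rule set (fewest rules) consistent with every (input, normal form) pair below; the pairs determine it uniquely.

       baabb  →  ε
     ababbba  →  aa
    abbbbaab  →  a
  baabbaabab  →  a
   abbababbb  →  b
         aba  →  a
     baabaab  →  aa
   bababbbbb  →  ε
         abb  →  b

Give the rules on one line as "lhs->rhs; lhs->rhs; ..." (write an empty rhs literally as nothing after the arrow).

ab->; ba->b; bb->a

  | baabb => babb => bbb => ab => ε
  | ababbba => abbba => bba => aa
  | abbbbaab => bbbaab => abaab => aab => a
  | baabbaabab => babbaabab => bbbaabab => abaabab => aabab => aab => a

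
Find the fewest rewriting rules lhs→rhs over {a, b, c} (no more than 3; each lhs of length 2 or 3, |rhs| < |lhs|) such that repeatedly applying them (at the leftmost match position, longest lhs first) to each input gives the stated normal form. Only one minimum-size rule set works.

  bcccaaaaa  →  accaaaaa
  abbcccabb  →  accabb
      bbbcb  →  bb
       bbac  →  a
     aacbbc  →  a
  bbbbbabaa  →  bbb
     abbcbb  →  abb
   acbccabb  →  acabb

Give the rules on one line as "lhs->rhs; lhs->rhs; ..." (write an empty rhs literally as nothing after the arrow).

acb->b; ba->; bc->a

  | bcccaaaaa => accaaaaa
  | abbcccabb => abaccabb => accabb
  | bbbcb => bbab => bb
  | bbac => bc => a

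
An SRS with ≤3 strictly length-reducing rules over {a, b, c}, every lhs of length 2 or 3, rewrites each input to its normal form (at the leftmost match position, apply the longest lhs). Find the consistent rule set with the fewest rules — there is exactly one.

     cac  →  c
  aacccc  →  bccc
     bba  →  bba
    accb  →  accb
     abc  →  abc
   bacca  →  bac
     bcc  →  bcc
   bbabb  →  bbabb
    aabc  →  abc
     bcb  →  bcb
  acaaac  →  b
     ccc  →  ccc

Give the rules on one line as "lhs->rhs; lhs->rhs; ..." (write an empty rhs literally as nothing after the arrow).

aa->a; aac->b; ca->

  | cac => c
  | aacccc => bccc
  | bba
  | accb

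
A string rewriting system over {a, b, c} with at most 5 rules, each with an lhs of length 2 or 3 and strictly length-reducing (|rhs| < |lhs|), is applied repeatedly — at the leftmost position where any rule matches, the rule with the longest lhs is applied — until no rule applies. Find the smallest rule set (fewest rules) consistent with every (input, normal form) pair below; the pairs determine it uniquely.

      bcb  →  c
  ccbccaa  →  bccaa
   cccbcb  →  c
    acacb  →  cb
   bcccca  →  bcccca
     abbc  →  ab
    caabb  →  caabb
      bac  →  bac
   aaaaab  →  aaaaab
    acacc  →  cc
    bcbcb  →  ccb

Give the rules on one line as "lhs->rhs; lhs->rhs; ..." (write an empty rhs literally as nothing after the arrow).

  | bcb => c
  | ccbccaa => cbccaa => bccaa
  | cccbcb => ccbcb => cbcb => bcb => c
  | acacb => cb

aca->; bbc->b; bcb->c; cbc->bc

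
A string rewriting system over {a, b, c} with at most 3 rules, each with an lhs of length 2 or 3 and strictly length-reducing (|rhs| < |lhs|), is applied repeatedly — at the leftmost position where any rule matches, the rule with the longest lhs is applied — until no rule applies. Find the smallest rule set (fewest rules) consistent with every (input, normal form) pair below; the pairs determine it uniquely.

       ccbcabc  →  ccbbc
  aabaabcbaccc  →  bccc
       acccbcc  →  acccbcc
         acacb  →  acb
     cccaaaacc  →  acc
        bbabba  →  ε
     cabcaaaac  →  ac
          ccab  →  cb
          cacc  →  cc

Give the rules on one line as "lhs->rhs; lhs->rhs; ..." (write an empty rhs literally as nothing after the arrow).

aa->; ba->a; ca->

  | ccbcabc => ccbbc
  | aabaabcbaccc => baabcbaccc => aabcbaccc => bcbaccc => bcaccc => bccc
  | acccbcc
  | acacb => acb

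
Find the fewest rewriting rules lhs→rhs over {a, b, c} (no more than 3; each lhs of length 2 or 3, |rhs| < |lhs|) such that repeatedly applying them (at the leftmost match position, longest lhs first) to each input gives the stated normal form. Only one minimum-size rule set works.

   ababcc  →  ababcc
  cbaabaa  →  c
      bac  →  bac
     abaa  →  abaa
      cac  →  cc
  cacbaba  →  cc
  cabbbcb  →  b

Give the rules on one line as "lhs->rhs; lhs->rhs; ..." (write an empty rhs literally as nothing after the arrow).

  | ababcc
  | cbaabaa => caabaa => cabaa => cbaa => caa => ca => c
  | bac
  | abaa

ca->c; cb->c; cbc->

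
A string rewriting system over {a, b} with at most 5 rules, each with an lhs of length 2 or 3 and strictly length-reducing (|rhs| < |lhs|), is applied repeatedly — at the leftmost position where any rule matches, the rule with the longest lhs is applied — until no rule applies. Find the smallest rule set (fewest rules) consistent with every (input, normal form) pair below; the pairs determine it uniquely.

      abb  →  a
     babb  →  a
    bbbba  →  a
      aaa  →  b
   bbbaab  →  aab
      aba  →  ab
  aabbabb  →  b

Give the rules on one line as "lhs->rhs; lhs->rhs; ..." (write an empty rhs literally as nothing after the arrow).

aaa->b; aba->ab; ba->a; bb->

  | abb => a
  | babb => abb => a
  | bbbba => bba => a
  | aaa => b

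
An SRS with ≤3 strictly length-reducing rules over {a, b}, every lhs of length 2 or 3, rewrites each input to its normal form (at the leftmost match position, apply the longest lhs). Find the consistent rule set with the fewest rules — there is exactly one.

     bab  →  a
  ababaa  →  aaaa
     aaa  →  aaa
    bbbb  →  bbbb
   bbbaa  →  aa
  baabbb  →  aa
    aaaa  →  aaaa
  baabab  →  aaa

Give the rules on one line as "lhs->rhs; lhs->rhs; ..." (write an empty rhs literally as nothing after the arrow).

  | bab => ab => a
  | ababaa => aabaa => aaaa
  | aaa
  | bbbb

ab->a; ba->a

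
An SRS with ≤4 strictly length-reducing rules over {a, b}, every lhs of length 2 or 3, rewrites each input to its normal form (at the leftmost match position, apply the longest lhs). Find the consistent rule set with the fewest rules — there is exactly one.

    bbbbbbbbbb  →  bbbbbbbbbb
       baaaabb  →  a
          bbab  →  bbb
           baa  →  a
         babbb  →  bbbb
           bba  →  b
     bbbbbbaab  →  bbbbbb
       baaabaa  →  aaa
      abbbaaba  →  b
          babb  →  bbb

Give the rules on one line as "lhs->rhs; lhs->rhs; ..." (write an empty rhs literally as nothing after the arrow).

ab->; ba->; bab->bb

  | bbbbbbbbbb
  | baaaabb => aaabb => aab => a
  | bbab => bbb
  | baa => a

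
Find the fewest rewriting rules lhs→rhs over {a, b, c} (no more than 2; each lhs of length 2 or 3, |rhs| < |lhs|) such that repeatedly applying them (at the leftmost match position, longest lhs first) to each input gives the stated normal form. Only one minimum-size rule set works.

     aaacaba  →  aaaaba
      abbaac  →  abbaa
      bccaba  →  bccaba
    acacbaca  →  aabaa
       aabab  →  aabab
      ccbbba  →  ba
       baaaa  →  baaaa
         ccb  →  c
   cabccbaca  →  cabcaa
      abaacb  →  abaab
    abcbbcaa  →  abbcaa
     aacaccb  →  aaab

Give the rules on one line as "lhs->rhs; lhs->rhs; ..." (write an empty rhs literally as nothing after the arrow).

  | aaacaba => aaaaba
  | abbaac => abbaa
  | bccaba
  | acacbaca => aacbaca => aabaca => aabaa

ac->a; cb->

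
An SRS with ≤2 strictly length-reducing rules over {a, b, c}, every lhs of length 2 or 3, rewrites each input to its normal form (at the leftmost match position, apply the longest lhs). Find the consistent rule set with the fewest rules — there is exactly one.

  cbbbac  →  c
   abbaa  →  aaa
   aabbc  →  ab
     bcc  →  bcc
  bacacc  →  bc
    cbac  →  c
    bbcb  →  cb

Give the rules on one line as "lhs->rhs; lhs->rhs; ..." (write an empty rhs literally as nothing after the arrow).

ac->b; bb->

  | cbbbac => cbac => cbb => c
  | abbaa => aaa
  | aabbc => aac => ab
  | bcc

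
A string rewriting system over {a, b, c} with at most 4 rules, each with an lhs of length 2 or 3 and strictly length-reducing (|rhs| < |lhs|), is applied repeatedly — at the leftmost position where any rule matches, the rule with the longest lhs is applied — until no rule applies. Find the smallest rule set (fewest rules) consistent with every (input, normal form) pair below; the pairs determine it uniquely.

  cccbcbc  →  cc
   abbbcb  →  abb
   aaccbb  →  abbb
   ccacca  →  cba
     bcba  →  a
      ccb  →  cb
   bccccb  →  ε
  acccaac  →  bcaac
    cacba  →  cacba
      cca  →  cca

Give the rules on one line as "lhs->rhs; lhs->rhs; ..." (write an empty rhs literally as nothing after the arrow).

acc->b; bcb->; ccb->cb

  | cccbcbc => ccbcbc => cbcbc => cc
  | abbbcb => abb
  | aaccbb => abbb
  | ccacca => ccba => cba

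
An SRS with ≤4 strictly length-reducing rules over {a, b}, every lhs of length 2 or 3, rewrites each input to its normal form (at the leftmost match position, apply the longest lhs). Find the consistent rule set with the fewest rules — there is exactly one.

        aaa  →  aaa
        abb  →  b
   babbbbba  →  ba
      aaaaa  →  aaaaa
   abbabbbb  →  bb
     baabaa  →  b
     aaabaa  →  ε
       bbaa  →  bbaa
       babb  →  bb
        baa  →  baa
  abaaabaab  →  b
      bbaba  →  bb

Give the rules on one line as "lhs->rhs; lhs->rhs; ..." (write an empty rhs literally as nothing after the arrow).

  | aaa
  | abb => b
  | babbbbba => bbbbba => bbba => ba
  | aaaaa

aab->ab; ab->; aba->ab; bbb->b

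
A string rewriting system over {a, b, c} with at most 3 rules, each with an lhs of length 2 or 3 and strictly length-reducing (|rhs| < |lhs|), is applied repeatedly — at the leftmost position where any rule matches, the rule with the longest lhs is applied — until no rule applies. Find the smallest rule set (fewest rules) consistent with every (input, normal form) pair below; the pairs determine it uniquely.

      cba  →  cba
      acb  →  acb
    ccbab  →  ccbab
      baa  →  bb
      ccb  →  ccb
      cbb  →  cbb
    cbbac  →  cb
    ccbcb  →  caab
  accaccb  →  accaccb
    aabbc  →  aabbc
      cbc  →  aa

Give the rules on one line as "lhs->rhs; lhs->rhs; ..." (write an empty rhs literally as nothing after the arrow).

baa->bb; bac->; cbc->aa

  | cba
  | acb
  | ccbab
  | baa => bb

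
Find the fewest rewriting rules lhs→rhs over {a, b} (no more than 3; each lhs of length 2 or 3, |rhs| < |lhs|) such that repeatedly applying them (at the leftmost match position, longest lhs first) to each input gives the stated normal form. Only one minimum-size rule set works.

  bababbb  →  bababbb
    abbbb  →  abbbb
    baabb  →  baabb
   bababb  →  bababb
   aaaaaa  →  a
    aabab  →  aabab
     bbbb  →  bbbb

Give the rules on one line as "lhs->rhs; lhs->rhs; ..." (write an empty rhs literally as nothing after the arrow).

  | bababbb
  | abbbb
  | baabb
  | bababb

aaa->ba; bba->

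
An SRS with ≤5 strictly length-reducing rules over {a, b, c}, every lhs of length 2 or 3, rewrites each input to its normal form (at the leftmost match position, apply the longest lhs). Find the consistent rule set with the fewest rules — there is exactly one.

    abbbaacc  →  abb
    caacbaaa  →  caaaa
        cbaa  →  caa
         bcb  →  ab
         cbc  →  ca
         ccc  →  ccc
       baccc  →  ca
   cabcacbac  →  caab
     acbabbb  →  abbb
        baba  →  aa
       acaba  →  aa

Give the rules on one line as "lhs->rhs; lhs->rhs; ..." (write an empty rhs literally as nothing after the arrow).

ac->b; acc->cb; ba->a; bc->a

  | abbbaacc => abbaacc => abaacc => aaacc => aacb => abb
  | caacbaaa => cabbaaa => cabaaa => caaaa
  | cbaa => caa
  | bcb => ab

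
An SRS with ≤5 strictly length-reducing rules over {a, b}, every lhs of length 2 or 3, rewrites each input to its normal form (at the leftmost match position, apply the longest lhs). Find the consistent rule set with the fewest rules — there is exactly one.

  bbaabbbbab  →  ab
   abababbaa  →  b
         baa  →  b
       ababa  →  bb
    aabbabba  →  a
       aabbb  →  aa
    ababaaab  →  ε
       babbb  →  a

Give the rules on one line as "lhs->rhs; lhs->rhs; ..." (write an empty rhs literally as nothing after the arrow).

  | bbaabbbbab => bbbbbbab => bbbab => ab
  | abababbaa => aababbaa => aaabbaa => bbbbaa => baa => b
  | baa => b
  | ababa => aaba => aaa => bb

aaa->bb; ba->a; baa->b; bbb->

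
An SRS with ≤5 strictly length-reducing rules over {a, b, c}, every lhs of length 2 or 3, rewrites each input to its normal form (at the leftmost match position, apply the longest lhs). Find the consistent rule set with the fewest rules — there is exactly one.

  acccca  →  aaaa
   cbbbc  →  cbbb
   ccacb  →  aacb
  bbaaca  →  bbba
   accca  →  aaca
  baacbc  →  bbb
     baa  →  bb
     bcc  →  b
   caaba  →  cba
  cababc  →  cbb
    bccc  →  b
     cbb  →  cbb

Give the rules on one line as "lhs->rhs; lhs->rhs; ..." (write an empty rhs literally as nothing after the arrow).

ab->b; baa->bb; bc->b; cc->a

  | acccca => aacca => aaaa
  | cbbbc => cbbb
  | ccacb => aacb
  | bbaaca => bbbca => bbba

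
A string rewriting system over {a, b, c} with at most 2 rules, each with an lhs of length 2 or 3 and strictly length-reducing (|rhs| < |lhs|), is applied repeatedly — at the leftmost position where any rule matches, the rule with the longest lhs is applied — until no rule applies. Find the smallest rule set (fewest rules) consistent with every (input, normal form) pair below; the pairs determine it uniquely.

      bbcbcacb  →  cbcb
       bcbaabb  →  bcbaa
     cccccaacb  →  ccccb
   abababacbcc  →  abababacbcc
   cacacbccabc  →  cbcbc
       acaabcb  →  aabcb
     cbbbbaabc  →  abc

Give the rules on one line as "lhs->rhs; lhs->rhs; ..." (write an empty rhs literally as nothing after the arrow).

  | bbcbcacb => cbcacb => cbcb
  | bcbaabb => bcbaa
  | cccccaacb => ccccacb => ccccb
  | abababacbcc

bb->; ca->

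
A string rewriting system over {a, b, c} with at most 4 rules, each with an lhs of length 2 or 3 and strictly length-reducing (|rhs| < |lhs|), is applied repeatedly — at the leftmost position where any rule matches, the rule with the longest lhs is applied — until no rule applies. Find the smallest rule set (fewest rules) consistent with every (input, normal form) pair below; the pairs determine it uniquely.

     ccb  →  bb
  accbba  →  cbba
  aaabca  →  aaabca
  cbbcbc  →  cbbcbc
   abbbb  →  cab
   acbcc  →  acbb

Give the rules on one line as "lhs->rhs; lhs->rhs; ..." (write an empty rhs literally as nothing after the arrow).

  | ccb => bb
  | accbba => abbba => cbba
  | aaabca
  | cbbcbc

abb->cb; bbb->ab; cc->b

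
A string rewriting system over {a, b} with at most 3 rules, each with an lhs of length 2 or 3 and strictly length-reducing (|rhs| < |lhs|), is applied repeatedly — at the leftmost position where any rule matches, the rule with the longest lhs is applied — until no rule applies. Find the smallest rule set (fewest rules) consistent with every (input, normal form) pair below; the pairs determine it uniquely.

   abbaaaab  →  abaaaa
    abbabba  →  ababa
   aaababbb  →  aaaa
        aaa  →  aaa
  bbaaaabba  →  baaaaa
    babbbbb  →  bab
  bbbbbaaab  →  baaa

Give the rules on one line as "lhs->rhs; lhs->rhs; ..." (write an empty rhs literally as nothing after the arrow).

  | abbaaaab => abaaaab => abaaaa
  | abbabba => ababba => ababa
  | aaababbb => aaaabbb => aaaabb => aaaab => aaaa
  | aaa

aab->aa; bb->b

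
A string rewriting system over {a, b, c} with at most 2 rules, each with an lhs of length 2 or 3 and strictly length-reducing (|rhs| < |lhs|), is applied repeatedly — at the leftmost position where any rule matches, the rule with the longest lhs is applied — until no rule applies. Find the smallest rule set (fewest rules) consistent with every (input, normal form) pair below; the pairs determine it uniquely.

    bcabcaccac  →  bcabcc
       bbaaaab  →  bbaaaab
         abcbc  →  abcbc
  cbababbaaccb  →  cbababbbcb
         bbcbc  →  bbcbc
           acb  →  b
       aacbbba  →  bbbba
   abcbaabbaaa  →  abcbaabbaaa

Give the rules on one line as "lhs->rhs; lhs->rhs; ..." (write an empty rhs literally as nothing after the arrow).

aac->b; ac->

  | bcabcaccac => bcabccac => bcabcc
  | bbaaaab
  | abcbc
  | cbababbaaccb => cbababbbcb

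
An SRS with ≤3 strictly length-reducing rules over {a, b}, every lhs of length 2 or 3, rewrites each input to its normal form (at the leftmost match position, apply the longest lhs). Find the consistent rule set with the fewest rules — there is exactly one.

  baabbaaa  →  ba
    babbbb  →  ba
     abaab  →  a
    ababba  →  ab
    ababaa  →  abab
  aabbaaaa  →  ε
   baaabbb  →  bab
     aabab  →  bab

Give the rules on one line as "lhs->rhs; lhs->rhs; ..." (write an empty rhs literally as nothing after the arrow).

aa->; bb->

  | baabbaaa => bbbaaa => baaa => ba
  | babbbb => babb => ba
  | abaab => abb => a
  | ababba => abaa => ab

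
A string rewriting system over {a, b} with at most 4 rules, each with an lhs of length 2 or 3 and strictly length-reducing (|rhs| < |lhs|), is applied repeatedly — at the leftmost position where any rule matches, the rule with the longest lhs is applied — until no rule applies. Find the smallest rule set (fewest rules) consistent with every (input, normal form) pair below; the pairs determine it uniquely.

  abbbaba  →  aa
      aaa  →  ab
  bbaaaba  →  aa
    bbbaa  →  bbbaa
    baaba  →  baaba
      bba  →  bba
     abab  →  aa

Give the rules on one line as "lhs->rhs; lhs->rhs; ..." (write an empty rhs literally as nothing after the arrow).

  | abbbaba => baba => aa
  | aaa => ab
  | bbaaaba => bbabba => baba => aa
  | bbbaa

aaa->ab; abb->; bab->a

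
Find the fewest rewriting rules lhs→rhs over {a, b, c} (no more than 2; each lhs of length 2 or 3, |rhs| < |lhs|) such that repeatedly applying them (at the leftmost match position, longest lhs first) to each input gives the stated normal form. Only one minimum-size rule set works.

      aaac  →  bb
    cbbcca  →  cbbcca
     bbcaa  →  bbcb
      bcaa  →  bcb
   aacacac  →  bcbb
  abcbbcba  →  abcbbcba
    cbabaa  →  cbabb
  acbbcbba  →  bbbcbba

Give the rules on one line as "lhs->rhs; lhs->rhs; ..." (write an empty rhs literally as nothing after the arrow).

aa->b; ac->b

  | aaac => bac => bb
  | cbbcca
  | bbcaa => bbcb
  | bcaa => bcb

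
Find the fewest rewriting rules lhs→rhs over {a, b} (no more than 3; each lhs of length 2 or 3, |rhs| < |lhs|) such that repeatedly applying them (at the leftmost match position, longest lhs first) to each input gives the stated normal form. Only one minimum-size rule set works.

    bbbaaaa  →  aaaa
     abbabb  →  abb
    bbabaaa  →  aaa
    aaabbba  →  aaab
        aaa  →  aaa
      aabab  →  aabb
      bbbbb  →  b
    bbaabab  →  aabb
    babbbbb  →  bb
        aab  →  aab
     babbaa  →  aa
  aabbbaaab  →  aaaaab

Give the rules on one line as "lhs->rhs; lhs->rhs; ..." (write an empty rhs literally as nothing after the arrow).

ba->b; baa->aa; bbb->b

  | bbbaaaa => baaaa => aaaa
  | abbabb => abbbb => abb
  | bbabaaa => bbbaaa => baaa => aaa
  | aaabbba => aaaba => aaab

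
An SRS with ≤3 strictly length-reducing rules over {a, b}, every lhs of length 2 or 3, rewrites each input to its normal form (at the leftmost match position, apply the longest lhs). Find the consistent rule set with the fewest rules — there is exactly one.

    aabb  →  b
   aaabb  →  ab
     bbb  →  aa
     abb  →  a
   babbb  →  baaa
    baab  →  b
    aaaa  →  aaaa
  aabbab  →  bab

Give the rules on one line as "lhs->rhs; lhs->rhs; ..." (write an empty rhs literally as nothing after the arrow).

  | aabb => b
  | aaabb => ab
  | bbb => aa
  | abb => a

aab->; bb->; bbb->aa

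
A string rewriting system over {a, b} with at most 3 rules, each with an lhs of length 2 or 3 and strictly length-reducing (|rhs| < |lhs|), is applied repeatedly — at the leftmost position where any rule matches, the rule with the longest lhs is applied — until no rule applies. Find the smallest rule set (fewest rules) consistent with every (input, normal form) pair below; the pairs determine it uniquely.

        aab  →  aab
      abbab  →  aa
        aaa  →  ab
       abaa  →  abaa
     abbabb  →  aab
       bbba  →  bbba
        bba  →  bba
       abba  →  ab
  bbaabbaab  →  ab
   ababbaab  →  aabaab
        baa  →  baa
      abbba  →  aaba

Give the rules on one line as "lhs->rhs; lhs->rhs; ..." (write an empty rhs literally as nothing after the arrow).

  | aab
  | abbab => aaab => abb => aa
  | aaa => ab
  | abaa

aaa->ab; abb->aa; bab->a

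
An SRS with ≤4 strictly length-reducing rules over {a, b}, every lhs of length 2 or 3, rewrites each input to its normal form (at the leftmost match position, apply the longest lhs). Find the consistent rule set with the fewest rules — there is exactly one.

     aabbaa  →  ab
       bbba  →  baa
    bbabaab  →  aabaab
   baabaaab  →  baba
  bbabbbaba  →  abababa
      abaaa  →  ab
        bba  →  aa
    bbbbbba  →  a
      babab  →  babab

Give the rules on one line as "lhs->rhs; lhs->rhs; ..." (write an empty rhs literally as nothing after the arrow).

  | aabbaa => abaaa => ab
  | bbba => baa
  | bbabaab => aabaab
  | baabaaab => baabb => baba

aaa->; abb->ba; bba->aa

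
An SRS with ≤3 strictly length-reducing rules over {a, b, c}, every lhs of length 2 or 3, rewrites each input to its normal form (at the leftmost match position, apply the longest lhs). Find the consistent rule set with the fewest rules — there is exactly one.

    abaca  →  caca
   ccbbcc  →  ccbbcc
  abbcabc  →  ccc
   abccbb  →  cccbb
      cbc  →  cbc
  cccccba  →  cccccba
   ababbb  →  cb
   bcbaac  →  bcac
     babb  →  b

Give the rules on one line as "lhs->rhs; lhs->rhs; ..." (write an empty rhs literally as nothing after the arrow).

ab->c; abb->; baa->a

  | abaca => caca
  | ccbbcc
  | abbcabc => cabc => ccc
  | abccbb => cccbb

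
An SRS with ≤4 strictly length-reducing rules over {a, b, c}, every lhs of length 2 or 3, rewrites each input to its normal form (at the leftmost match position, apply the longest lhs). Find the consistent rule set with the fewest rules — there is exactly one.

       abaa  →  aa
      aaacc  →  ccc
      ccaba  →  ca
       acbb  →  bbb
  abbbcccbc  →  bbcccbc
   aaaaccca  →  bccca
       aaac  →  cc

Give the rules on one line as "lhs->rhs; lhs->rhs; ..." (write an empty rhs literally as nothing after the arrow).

  | abaa => aa
  | aaacc => aabc => ccc
  | ccaba => ca
  | acbb => bbb

aab->cc; ab->; ac->b; cab->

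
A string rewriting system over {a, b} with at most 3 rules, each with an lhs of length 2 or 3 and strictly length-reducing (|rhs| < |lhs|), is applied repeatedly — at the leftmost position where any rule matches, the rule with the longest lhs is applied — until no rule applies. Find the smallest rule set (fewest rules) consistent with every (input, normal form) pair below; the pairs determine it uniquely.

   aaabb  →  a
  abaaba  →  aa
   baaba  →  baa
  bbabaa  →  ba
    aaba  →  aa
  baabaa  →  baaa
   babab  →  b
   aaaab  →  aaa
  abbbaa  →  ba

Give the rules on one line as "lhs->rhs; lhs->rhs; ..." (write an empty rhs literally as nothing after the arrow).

ab->; bba->b

  | aaabb => aab => a
  | abaaba => aaba => aa
  | baaba => baa
  | bbabaa => bbaa => ba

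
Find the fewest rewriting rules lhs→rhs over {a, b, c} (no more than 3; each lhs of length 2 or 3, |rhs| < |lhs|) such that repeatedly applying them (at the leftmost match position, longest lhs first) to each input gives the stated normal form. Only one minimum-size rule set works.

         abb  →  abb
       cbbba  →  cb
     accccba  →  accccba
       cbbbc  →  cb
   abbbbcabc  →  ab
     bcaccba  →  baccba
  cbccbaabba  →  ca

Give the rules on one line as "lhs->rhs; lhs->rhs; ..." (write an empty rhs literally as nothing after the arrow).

  | abb
  | cbbba => cb
  | accccba
  | cbbbc => cb

bba->; bbc->; bc->b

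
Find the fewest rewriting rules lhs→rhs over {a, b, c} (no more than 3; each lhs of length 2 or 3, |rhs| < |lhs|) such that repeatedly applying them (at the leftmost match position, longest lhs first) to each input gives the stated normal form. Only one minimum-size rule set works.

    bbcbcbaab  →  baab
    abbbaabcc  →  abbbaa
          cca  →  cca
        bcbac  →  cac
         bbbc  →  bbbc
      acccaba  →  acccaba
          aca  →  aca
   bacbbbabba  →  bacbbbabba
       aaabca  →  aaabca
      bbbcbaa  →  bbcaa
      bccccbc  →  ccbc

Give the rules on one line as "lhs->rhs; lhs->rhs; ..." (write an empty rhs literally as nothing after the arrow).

  | bbcbcbaab => bccbaab => baab
  | abbbaabcc => abbbaa
  | cca
  | bcbac => cac

bcb->c; bcc->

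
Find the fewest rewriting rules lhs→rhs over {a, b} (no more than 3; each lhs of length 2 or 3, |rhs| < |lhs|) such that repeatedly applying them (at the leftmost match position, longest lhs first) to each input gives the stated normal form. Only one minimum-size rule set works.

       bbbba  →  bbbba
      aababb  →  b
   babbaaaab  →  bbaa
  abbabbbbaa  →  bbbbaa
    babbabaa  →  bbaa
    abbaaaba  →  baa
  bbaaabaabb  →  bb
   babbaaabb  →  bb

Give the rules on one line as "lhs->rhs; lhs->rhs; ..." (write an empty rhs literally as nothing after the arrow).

  | bbbba
  | aababb => abb => b
  | babbaaaab => bbaaaab => bbaa
  | abbabbbbaa => babbbbaa => bbbbaa

aab->; ab->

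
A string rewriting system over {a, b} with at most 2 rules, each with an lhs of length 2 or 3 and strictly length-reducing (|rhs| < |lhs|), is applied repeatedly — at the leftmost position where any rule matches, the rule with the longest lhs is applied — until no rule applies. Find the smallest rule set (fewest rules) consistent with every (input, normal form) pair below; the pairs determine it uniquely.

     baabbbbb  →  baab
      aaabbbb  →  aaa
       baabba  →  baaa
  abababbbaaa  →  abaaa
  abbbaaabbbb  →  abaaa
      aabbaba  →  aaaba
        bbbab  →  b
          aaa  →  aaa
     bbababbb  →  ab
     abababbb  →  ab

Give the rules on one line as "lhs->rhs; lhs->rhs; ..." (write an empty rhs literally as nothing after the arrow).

  | baabbbbb => baabbb => baab
  | aaabbbb => aaabb => aaa
  | baabba => baaa
  | abababbbaaa => ababbbaaa => abbbaaa => abaaa

bab->b; bb->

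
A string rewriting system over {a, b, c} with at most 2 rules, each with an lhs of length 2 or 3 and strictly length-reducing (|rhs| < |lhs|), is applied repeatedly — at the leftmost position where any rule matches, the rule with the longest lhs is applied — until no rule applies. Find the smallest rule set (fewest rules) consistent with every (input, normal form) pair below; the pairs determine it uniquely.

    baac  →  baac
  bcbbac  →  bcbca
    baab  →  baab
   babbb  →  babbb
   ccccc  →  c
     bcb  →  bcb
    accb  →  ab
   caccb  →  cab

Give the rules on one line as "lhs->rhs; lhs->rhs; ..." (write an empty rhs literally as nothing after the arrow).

  | baac
  | bcbbac => bcbca
  | baab
  | babbb

bac->ca; cc->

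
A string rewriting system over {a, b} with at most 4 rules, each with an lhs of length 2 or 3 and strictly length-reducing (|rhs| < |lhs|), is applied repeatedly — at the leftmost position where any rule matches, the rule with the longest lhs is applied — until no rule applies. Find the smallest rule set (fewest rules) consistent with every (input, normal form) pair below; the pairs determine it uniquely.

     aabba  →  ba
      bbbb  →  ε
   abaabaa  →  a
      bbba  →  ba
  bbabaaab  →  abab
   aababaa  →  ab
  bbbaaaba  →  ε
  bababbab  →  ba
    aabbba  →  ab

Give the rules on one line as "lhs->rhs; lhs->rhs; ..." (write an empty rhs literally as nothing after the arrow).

  | aabba => bbba => ba
  | bbbb => bb => ε
  | abaabaa => abbbaa => abaa => abb => a
  | bbba => ba

aa->b; bb->; bba->ab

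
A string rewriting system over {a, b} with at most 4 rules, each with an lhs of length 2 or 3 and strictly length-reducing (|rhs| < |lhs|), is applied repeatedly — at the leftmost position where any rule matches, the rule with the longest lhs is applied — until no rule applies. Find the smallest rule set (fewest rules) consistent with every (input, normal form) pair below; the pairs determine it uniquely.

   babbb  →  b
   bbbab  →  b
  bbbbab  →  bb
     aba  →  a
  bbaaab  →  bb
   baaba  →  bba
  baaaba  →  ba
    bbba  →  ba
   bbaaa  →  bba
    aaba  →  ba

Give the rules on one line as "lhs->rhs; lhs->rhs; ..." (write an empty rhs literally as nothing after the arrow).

  | babbb => bbb => b
  | bbbab => bab => b
  | bbbbab => bbab => bb
  | aba => a

aa->; ab->; bbb->b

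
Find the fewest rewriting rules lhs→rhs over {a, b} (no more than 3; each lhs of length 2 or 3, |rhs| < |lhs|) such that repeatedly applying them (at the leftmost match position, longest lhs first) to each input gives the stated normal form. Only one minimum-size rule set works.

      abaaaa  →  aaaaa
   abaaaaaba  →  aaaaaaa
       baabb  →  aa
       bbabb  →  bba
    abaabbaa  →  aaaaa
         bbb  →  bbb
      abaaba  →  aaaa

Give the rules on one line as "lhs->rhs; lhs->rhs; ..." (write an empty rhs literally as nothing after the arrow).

ab->a; baa->aa

  | abaaaa => aaaaa
  | abaaaaaba => aaaaaaba => aaaaaaa
  | baabb => aabb => aab => aa
  | bbabb => bbab => bba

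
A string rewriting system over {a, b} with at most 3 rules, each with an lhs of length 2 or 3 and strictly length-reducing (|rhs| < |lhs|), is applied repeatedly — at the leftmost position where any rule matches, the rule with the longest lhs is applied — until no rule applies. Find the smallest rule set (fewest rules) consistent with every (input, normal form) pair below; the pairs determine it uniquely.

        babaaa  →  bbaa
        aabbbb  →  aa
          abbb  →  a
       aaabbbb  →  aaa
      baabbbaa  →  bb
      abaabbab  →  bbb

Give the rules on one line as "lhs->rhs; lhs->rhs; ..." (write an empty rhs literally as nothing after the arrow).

  | babaaa => bbaa
  | aabbbb => aabbb => aabb => aab => aa
  | abbb => abb => ab => a
  | aaabbbb => aaabbb => aaabb => aaab => aaa

ab->a; aba->b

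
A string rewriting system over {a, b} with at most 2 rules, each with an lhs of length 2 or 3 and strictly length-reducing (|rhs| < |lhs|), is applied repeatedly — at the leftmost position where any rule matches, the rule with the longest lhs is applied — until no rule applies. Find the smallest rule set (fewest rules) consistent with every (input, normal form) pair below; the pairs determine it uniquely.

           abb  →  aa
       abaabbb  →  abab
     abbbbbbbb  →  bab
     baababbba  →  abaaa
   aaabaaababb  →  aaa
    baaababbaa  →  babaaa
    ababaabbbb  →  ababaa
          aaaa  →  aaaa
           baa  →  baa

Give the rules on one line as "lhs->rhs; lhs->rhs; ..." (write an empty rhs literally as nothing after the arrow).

  | abb => aa
  | abaabbb => abbabb => aaabb => abab
  | abbbbbbbb => aabbbbbb => babbbbb => baabbb => bbabb => aabb => bab
  | baababbba => bbaabbba => aaabbba => ababba => abaaa

aab->ba; bb->a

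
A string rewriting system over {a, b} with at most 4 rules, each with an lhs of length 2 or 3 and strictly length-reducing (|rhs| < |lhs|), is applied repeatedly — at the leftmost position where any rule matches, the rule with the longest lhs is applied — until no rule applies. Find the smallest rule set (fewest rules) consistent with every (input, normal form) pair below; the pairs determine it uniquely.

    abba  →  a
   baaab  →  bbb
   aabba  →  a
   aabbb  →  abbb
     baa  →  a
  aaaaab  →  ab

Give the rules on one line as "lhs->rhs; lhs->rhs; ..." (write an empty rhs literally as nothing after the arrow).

  | abba => aba => aa => a
  | baaab => aaab => bbb
  | aabba => abba => aba => aa => a
  | aabbb => abbb

aa->a; aaa->bb; ba->a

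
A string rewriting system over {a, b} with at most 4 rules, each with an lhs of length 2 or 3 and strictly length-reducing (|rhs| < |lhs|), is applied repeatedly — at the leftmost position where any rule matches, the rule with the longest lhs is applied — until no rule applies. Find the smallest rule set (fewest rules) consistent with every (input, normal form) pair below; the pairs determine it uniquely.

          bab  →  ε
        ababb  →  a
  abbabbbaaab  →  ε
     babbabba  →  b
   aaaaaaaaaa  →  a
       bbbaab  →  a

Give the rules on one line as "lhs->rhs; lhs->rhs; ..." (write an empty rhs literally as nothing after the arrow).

  | bab => ab => ε
  | ababb => abb => a
  | abbabbbaaab => aabbbaaab => aabaaab => aaaab => bab => ab => ε
  | babbabba => abbabba => aabba => aaa => b

aaa->b; ab->; abb->a; ba->a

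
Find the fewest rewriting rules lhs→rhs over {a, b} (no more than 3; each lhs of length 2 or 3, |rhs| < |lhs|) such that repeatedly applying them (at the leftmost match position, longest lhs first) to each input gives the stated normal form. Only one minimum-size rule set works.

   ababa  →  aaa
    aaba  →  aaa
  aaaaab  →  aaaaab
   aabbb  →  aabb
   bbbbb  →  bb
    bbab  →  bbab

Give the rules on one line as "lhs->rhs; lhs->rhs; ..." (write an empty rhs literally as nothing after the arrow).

aba->aa; bbb->bb

  | ababa => aaba => aaa
  | aaba => aaa
  | aaaaab
  | aabbb => aabb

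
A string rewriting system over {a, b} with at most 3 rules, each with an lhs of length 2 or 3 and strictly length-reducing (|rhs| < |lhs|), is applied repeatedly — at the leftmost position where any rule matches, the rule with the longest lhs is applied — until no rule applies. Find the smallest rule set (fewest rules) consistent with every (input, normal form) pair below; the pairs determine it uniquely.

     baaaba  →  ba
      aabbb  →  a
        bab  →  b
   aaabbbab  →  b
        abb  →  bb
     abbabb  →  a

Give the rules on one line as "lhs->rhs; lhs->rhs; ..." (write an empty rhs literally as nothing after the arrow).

ab->b; bab->b; bbb->a

  | baaaba => baaba => baba => ba
  | aabbb => abbb => bbb => a
  | bab => b
  | aaabbbab => aabbbab => abbbab => bbbab => aab => ab => b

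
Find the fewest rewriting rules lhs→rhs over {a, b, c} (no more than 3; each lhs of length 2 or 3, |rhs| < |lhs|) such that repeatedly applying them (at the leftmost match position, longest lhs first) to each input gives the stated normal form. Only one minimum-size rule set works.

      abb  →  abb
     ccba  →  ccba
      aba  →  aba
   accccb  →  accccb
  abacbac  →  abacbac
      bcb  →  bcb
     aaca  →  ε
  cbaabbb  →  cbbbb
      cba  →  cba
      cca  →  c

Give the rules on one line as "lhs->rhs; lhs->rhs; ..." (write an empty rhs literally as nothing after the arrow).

aa->; ca->

  | abb
  | ccba
  | aba
  | accccb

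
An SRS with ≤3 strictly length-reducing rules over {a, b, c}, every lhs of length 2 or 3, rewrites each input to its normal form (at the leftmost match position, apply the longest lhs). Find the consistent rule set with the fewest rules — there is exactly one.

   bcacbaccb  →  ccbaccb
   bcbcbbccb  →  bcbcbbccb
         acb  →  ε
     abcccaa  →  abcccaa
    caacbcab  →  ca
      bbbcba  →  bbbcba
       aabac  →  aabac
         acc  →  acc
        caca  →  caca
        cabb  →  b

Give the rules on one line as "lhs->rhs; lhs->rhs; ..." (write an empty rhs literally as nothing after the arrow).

acb->; bca->c; cab->

  | bcacbaccb => ccbaccb
  | bcbcbbccb
  | acb => ε
  | abcccaa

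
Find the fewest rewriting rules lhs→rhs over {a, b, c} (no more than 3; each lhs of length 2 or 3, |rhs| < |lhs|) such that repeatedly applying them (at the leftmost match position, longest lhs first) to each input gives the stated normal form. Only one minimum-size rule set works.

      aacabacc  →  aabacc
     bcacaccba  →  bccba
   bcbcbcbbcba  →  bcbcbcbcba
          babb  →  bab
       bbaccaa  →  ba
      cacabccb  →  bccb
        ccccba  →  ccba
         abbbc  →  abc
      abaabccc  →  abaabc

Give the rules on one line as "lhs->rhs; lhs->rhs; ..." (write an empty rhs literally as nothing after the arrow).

bb->b; ca->; ccc->c

  | aacabacc => aabacc
  | bcacaccba => bcaccba => bccba
  | bcbcbcbbcba => bcbcbcbcba
  | babb => bab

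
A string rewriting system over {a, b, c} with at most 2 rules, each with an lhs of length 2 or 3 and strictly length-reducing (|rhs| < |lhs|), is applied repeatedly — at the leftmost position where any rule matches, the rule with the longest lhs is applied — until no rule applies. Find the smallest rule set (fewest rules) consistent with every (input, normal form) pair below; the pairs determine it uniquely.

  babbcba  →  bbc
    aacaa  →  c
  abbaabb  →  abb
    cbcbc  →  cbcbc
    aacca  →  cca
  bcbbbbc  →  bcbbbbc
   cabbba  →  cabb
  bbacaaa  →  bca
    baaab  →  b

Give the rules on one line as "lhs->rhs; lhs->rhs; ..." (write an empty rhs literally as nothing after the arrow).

  | babbcba => bbcba => bbc
  | aacaa => caa => c
  | abbaabb => ababb => abb
  | cbcbc

aa->; ba->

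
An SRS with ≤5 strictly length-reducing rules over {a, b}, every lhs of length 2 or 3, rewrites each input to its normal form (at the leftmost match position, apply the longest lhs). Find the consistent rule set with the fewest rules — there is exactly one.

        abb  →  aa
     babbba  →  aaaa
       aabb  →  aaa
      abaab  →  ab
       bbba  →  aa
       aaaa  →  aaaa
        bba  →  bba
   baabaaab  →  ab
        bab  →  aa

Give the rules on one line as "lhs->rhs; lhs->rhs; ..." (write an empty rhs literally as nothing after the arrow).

  | abb => aa
  | babbba => aabba => aaaa
  | aabb => aaa
  | abaab => ab

abb->aa; baa->; bab->aa; bbb->a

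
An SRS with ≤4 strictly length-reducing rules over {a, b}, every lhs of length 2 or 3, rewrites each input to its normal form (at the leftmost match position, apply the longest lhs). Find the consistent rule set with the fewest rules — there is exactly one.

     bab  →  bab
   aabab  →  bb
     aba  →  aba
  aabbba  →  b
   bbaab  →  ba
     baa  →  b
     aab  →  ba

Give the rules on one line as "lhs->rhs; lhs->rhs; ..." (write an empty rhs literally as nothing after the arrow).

aab->ba; baa->b; bba->a

  | bab
  | aabab => baab => bb
  | aba
  | aabbba => babba => baa => b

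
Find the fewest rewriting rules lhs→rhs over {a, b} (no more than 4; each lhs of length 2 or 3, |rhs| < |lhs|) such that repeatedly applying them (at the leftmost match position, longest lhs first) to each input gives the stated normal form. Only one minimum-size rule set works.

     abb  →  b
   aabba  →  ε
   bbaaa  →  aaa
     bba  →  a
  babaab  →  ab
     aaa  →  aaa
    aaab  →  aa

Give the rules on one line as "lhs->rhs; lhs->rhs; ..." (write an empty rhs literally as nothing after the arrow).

aab->a; aba->; abb->b; ba->a

  | abb => b
  | aabba => aba => ε
  | bbaaa => baaa => aaa
  | bba => ba => a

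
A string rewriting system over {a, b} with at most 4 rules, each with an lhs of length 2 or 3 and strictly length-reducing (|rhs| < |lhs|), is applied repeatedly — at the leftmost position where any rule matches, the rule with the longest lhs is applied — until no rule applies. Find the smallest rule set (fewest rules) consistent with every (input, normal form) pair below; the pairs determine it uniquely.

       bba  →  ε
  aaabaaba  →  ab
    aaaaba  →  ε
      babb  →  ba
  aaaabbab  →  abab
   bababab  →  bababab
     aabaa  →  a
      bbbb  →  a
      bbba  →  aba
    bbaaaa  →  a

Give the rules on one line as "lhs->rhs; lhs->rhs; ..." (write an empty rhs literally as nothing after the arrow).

  | bba => aa => ε
  | aaabaaba => abaaba => abaa => ab
  | aaaaba => aaba => aa => ε
  | babb => ba

aa->; aab->a; abb->a; bb->a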